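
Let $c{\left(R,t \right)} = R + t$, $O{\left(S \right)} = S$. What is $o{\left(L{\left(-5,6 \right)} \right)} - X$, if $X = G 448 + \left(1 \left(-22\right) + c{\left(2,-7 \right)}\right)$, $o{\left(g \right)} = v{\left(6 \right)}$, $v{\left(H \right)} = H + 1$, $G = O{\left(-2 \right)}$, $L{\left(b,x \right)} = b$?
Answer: $930$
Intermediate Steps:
$G = -2$
$v{\left(H \right)} = 1 + H$
$o{\left(g \right)} = 7$ ($o{\left(g \right)} = 1 + 6 = 7$)
$X = -923$ ($X = \left(-2\right) 448 + \left(1 \left(-22\right) + \left(2 - 7\right)\right) = -896 - 27 = -923$)
$o{\left(L{\left(-5,6 \right)} \right)} - X = 7 - -923 = 7 + 923 = 930$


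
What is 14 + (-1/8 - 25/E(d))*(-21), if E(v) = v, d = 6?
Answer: 833/8 ≈ 104.13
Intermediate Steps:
14 + (-1/8 - 25/E(d))*(-21) = 14 + (-1/8 - 25/6)*(-21) = 14 - 103/24*(-21) = 14 + 721/8 = 833/8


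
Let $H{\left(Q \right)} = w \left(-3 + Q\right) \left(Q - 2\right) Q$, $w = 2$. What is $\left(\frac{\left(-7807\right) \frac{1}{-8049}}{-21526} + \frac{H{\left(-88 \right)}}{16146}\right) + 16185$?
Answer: $\frac{21380722508843}{1328347934} \approx 16096.0$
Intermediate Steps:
$H{\left(Q \right)} = 2 Q \left(-3 + Q\right) \left(-2 + Q\right)$ ($H{\left(Q \right)} = 2 \left(-3 + Q\right) \left(Q - 2\right) Q = 2 \left(-3 + Q\right) \left(-2 + Q\right) Q = 2 Q \left(-3 + Q\right) \left(-2 + Q\right)$)
$\left(\frac{\left(-7807\right) \frac{1}{-8049}}{-21526} + \frac{H{\left(-88 \right)}}{16146}\right) + 16185 = \left(\frac{\left(-7807\right) \frac{1}{-8049}}{-21526} + \frac{2 \left(-88\right) \left(6 + \left(-88\right)^{2} - -440\right)}{16146}\right) + 16185 = \left(\left(-7807\right) \left(- \frac{1}{8049}\right) \left(- \frac{1}{21526}\right) + 2 \left(-88\right) \left(6 + 7744 + 440\right) \frac{1}{16146}\right) + 16185 = \left(\frac{7807}{8049} \left(- \frac{1}{21526}\right) + 2 \left(-88\right) 8190 \cdot \frac{1}{16146}\right) + 16185 = \left(- \frac{7807}{173262774} - \frac{6160}{69}\right) + 16185 = - \frac{118588802947}{1328347934} + 16185 = \frac{21380722508843}{1328347934}$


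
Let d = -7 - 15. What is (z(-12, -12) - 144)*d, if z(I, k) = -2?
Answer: 3212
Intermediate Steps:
d = -22
(z(-12, -12) - 144)*d = (-2 - 144)*(-22) = -146*(-22) = 3212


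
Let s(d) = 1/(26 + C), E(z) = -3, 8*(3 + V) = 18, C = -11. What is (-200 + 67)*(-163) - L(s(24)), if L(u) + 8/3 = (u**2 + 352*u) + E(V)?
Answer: 4873769/225 ≈ 21661.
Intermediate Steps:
V = -3/4 (V = -3 + (1/8)*18 = -3 + 9/4 = -3/4 ≈ -0.75000)
s(d) = 1/15 (s(d) = 1/(26 - 11) = 1/15)
L(u) = -17/3 + u**2 + 352*u (L(u) = -8/3 + ((u**2 + 352*u) - 3) = -8/3 + (-3 + u**2 + 352*u) = -17/3 + u**2 + 352*u)
(-200 + 67)*(-163) - L(s(24)) = (-200 + 67)*(-163) - (-17/3 + (1/15)**2 + 352*(1/15)) = -133*(-163) - (-17/3 + 1/225 + 352/15) = 21679 - 1*4006/225 = 21679 - 4006/225 = 4873769/225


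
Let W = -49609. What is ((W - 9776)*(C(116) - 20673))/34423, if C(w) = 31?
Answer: 1225825170/34423 ≈ 35611.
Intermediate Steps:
((W - 9776)*(C(116) - 20673))/34423 = ((-49609 - 9776)*(31 - 20673))/34423 = -59385*(-20642)*(1/34423) = 1225825170*(1/34423) = 1225825170/34423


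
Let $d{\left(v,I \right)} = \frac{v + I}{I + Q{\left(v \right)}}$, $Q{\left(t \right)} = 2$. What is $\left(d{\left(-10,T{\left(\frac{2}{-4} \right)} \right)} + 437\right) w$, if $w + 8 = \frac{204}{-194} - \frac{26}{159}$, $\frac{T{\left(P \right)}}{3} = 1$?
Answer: $- \frac{103182024}{25705} \approx -4014.1$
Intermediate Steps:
$T{\left(P \right)} = 3$ ($T{\left(P \right)} = 3 \cdot 1 = 3$)
$d{\left(v,I \right)} = \frac{I + v}{2 + I}$ ($d{\left(v,I \right)} = \frac{v + I}{I + 2} = \frac{I + v}{2 + I}$)
$w = - \frac{142124}{15423}$ ($w = -8 + \left(\frac{204}{-194} - \frac{26}{159}\right) = -8 + \left(204 \left(- \frac{1}{194}\right) - \frac{26}{159}\right) = -8 - \frac{18740}{15423} = - \frac{142124}{15423} \approx -9.2151$)
$\left(d{\left(-10,T{\left(\frac{2}{-4} \right)} \right)} + 437\right) w = \left(\frac{3 - 10}{2 + 3} + 437\right) \left(- \frac{142124}{15423}\right) = \left(\frac{1}{5} \left(-7\right) + 437\right) \left(- \frac{142124}{15423}\right) = \left(- \frac{7}{5} + 437\right) \left(- \frac{142124}{15423}\right) = \frac{2178}{5} \left(- \frac{142124}{15423}\right) = - \frac{103182024}{25705}$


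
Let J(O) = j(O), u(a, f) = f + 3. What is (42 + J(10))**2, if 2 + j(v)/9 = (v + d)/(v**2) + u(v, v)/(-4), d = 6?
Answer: 145161/10000 ≈ 14.516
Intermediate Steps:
u(a, f) = 3 + f
j(v) = -99/4 - 9*v/4 + 9*(6 + v)/v**2 (j(v) = -18 + 9*((v + 6)/(v**2) + (3 + v)/(-4)) = -18 + 9*((6 + v)/v**2 + (3 + v)*(-1/4)) = -18 + 9*((6 + v)/v**2 + (-3/4 - v/4)) = -18 + 9*(-3/4 - v/4 + (6 + v)/v**2) = -18 + (-27/4 - 9*v/4 + 9*(6 + v)/v**2) = -99/4 - 9*v/4 + 9*(6 + v)/v**2)
J(O) = -99/4 + 9/O + 54/O**2 - 9*O/4
(42 + J(10))**2 = (42 + (-99/4 + 9/10 + 54/10**2 - 9/4*10))**2 = (42 + (-99/4 + 9*(1/10) + 54*(1/100) - 45/2))**2 = (42 + (-99/4 + 9/10 + 27/50 - 45/2))**2 = (42 - 4581/100)**2 = (-381/100)**2 = 145161/10000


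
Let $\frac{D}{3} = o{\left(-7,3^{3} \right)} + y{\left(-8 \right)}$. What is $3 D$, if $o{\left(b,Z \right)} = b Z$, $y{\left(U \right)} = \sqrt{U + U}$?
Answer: $-1701 + 36 i \approx -1701.0 + 36.0 i$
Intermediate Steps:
$y{\left(U \right)} = \sqrt{2} \sqrt{U}$ ($y{\left(U \right)} = \sqrt{2 U} = \sqrt{2} \sqrt{U}$)
$o{\left(b,Z \right)} = Z b$
$D = -567 + 12 i$ ($D = 3 \left(3^{3} \left(-7\right) + \sqrt{2} \sqrt{-8}\right) = 3 \left(27 \left(-7\right) + \sqrt{2} \cdot 2 i \sqrt{2}\right) = 3 \left(-189 + 4 i\right) = -567 + 12 i \approx -567.0 + 12.0 i$)
$3 D = 3 \left(-567 + 12 i\right) = -1701 + 36 i$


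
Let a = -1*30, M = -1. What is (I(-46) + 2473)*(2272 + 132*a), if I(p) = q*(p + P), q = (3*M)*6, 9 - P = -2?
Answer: -5237864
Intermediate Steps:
P = 11 (P = 9 - 1*(-2) = 9 + 2 = 11)
q = -18 (q = (3*(-1))*6 = -3*6 = -18)
I(p) = -198 - 18*p (I(p) = -18*(p + 11) = -18*(11 + p) = -198 - 18*p)
a = -30
(I(-46) + 2473)*(2272 + 132*a) = ((-198 - 18*(-46)) + 2473)*(2272 + 132*(-30)) = ((-198 + 828) + 2473)*(2272 - 3960) = (630 + 2473)*(-1688) = 3103*(-1688) = -5237864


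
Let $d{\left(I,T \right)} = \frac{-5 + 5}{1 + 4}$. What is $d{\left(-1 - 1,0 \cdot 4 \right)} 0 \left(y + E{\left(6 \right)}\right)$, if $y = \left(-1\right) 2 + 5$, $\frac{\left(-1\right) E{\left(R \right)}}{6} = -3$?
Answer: $0$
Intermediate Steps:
$d{\left(I,T \right)} = 0$ ($d{\left(I,T \right)} = \frac{0}{5} = 0 \cdot \frac{1}{5} = 0$)
$E{\left(R \right)} = 18$ ($E{\left(R \right)} = \left(-6\right) \left(-3\right) = 18$)
$y = 3$ ($y = -2 + 5 = 3$)
$d{\left(-1 - 1,0 \cdot 4 \right)} 0 \left(y + E{\left(6 \right)}\right) = 0 \cdot 0 \left(3 + 18\right) = 0 \cdot 21 = 0$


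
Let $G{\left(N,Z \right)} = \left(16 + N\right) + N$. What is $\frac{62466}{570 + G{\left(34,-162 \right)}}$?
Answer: $\frac{10411}{109} \approx 95.514$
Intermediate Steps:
$G{\left(N,Z \right)} = 16 + 2 N$
$\frac{62466}{570 + G{\left(34,-162 \right)}} = \frac{62466}{570 + \left(16 + 2 \cdot 34\right)} = \frac{62466}{570 + \left(16 + 68\right)} = \frac{62466}{570 + 84} = \frac{62466}{654} = 62466 \cdot \frac{1}{654} = \frac{10411}{109}$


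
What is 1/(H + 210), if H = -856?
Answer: -1/646 ≈ -0.0015480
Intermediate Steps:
1/(H + 210) = 1/(-856 + 210) = 1/(-646) = -1/646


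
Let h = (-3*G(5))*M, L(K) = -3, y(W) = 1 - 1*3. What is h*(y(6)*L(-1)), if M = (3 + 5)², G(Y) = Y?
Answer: -5760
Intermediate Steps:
y(W) = -2 (y(W) = 1 - 3 = -2)
M = 64 (M = 8² = 64)
h = -960 (h = -3*5*64 = -15*64 = -960)
h*(y(6)*L(-1)) = -(-1920)*(-3) = -960*6 = -5760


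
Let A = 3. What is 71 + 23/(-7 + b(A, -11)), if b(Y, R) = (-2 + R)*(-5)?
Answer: 4141/58 ≈ 71.396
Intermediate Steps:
b(Y, R) = 10 - 5*R
71 + 23/(-7 + b(A, -11)) = 71 + 23/(-7 + (10 - 5*(-11))) = 71 + 23/(-7 + (10 + 55)) = 71 + 23/(-7 + 65) = 71 + 23/58 = 4141/58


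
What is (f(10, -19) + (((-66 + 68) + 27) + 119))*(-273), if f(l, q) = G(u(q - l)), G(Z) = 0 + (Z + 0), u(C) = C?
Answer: -32487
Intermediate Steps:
G(Z) = Z (G(Z) = 0 + Z = Z)
f(l, q) = q - l
(f(10, -19) + (((-66 + 68) + 27) + 119))*(-273) = ((-19 - 1*10) + (((-66 + 68) + 27) + 119))*(-273) = ((-19 - 10) + ((2 + 27) + 119))*(-273) = (-29 + (29 + 119))*(-273) = (-29 + 148)*(-273) = 119*(-273) = -32487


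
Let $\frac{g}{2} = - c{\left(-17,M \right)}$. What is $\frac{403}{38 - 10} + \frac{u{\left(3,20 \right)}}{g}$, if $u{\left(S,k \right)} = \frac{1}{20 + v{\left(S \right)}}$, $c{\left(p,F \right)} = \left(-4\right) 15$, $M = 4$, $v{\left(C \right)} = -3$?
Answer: $\frac{205537}{14280} \approx 14.393$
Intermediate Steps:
$c{\left(p,F \right)} = -60$
$g = 120$ ($g = 2 \left(\left(-1\right) \left(-60\right)\right) = 2 \cdot 60 = 120$)
$u{\left(S,k \right)} = \frac{1}{17}$ ($u{\left(S,k \right)} = \frac{1}{20 - 3} = \frac{1}{17}$)
$\frac{403}{38 - 10} + \frac{u{\left(3,20 \right)}}{g} = \frac{403}{38 - 10} + \frac{1}{17 \cdot 120} = \frac{403}{38 - 10} + \frac{1}{17} \cdot \frac{1}{120} = \frac{403}{28} + \frac{1}{2040} = \frac{205537}{14280}$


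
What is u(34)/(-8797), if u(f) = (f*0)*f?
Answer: 0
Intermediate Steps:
u(f) = 0 (u(f) = 0*f = 0)
u(34)/(-8797) = 0/(-8797) = 0*(-1/8797) = 0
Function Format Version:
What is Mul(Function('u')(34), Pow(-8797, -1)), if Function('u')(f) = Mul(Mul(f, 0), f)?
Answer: 0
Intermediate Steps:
Function('u')(f) = 0 (Function('u')(f) = Mul(0, f) = 0)
Mul(Function('u')(34), Pow(-8797, -1)) = Mul(0, Pow(-8797, -1)) = Mul(0, Rational(-1, 8797)) = 0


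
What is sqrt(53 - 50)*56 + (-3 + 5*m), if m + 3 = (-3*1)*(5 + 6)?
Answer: -183 + 56*sqrt(3) ≈ -86.005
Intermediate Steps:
m = -36 (m = -3 + (-3*1)*(5 + 6) = -3 - 3*11 = -3 - 33 = -36)
sqrt(53 - 50)*56 + (-3 + 5*m) = sqrt(53 - 50)*56 + (-3 + 5*(-36)) = sqrt(3)*56 + (-3 - 180) = 56*sqrt(3) - 183 = -183 + 56*sqrt(3)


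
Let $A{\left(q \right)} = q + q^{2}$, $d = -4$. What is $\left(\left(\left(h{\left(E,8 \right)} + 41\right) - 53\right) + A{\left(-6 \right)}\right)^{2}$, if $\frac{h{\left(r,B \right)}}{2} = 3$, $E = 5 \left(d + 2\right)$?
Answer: $576$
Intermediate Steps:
$E = -10$ ($E = 5 \left(-4 + 2\right) = 5 \left(-2\right) = -10$)
$h{\left(r,B \right)} = 6$ ($h{\left(r,B \right)} = 2 \cdot 3 = 6$)
$\left(\left(\left(h{\left(E,8 \right)} + 41\right) - 53\right) + A{\left(-6 \right)}\right)^{2} = \left(\left(\left(6 + 41\right) - 53\right) - 6 \left(1 - 6\right)\right)^{2} = \left(\left(47 - 53\right) - -30\right)^{2} = \left(-6 + 30\right)^{2} = 24^{2} = 576$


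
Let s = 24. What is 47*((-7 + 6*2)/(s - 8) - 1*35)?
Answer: -26085/16 ≈ -1630.3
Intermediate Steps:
47*((-7 + 6*2)/(s - 8) - 1*35) = 47*((-7 + 6*2)/(24 - 8) - 1*35) = 47*((-7 + 12)/16 - 35) = 47*(5*(1/16) - 35) = 47*(5/16 - 35) = 47*(-555/16) = -26085/16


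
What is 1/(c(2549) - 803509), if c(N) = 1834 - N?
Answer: -1/804224 ≈ -1.2434e-6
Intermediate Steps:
1/(c(2549) - 803509) = 1/((1834 - 1*2549) - 803509) = 1/((1834 - 2549) - 803509) = 1/(-715 - 803509) = 1/(-804224) = -1/804224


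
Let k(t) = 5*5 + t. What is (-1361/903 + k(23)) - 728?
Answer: -615401/903 ≈ -681.51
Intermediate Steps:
k(t) = 25 + t
(-1361/903 + k(23)) - 728 = (-1361/903 + (25 + 23)) - 728 = (-1361*1/903 + 48) - 728 = (-1361/903 + 48) - 728 = 41983/903 - 728 = -615401/903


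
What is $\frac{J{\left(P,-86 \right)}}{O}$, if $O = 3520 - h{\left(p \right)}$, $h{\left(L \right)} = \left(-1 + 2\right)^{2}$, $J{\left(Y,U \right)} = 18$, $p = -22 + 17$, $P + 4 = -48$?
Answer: $\frac{2}{391} \approx 0.0051151$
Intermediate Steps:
$P = -52$ ($P = -4 - 48 = -52$)
$p = -5$
$h{\left(L \right)} = 1$ ($h{\left(L \right)} = 1^{2} = 1$)
$O = 3519$ ($O = 3520 - 1 = 3519$)
$\frac{J{\left(P,-86 \right)}}{O} = \frac{18}{3519} = 18 \cdot \frac{1}{3519} = \frac{2}{391}$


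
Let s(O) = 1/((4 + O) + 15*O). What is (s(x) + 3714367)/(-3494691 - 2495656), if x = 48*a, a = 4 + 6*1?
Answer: -28541196029/46029826348 ≈ -0.62006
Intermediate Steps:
a = 10 (a = 4 + 6 = 10)
x = 480 (x = 48*10 = 480)
s(O) = 1/(4 + 16*O)
(s(x) + 3714367)/(-3494691 - 2495656) = (1/(4*(1 + 4*480)) + 3714367)/(-3494691 - 2495656) = (1/(4*(1 + 1920)) + 3714367)/(-5990347) = ((¼)/1921 + 3714367)*(-1/5990347) = ((¼)*(1/1921) + 3714367)*(-1/5990347) = (1/7684 + 3714367)*(-1/5990347) = (28541196029/7684)*(-1/5990347) = -28541196029/46029826348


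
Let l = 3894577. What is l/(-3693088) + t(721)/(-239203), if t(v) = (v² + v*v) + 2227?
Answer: -4779456127123/883397728864 ≈ -5.4103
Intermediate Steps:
t(v) = 2227 + 2*v² (t(v) = (v² + v²) + 2227 = 2*v² + 2227 = 2227 + 2*v²)
l/(-3693088) + t(721)/(-239203) = 3894577/(-3693088) + (2227 + 2*721²)/(-239203) = 3894577*(-1/3693088) + (2227 + 2*519841)*(-1/239203) = -3894577/3693088 + (2227 + 1039682)*(-1/239203) = -3894577/3693088 + 1041909*(-1/239203) = -3894577/3693088 - 1041909/239203 = -4779456127123/883397728864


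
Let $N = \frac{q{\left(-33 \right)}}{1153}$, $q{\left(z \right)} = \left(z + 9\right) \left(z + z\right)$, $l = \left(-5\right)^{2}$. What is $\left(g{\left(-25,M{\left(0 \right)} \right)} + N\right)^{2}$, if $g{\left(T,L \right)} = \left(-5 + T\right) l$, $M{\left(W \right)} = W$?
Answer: $\frac{745055543556}{1329409} \approx 5.6044 \cdot 10^{5}$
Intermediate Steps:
$l = 25$
$g{\left(T,L \right)} = -125 + 25 T$ ($g{\left(T,L \right)} = \left(-5 + T\right) 25 = -125 + 25 T$)
$q{\left(z \right)} = 2 z \left(9 + z\right)$ ($q{\left(z \right)} = \left(9 + z\right) 2 z = 2 z \left(9 + z\right)$)
$N = \frac{1584}{1153}$ ($N = \frac{2 \left(-33\right) \left(9 - 33\right)}{1153} = 2 \left(-33\right) \left(-24\right) \frac{1}{1153} = 1584 \cdot \frac{1}{1153} = \frac{1584}{1153} \approx 1.3738$)
$\left(g{\left(-25,M{\left(0 \right)} \right)} + N\right)^{2} = \left(\left(-125 + 25 \left(-25\right)\right) + \frac{1584}{1153}\right)^{2} = \left(\left(-125 - 625\right) + \frac{1584}{1153}\right)^{2} = \left(-750 + \frac{1584}{1153}\right)^{2} = \left(- \frac{863166}{1153}\right)^{2} = \frac{745055543556}{1329409}$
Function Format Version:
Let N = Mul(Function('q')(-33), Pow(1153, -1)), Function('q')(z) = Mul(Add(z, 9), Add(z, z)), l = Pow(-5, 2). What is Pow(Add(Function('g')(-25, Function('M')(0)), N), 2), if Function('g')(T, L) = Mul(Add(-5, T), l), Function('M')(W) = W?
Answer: Rational(745055543556, 1329409) ≈ 5.6044e+5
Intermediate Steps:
l = 25
Function('g')(T, L) = Add(-125, Mul(25, T)) (Function('g')(T, L) = Mul(Add(-5, T), 25) = Add(-125, Mul(25, T)))
Function('q')(z) = Mul(2, z, Add(9, z)) (Function('q')(z) = Mul(Add(9, z), Mul(2, z)) = Mul(2, z, Add(9, z)))
N = Rational(1584, 1153) (N = Mul(Mul(2, -33, Add(9, -33)), Pow(1153, -1)) = Mul(Mul(2, -33, -24), Rational(1, 1153)) = Mul(1584, Rational(1, 1153)) = Rational(1584, 1153) ≈ 1.3738)
Pow(Add(Function('g')(-25, Function('M')(0)), N), 2) = Pow(Add(Add(-125, Mul(25, -25)), Rational(1584, 1153)), 2) = Pow(Add(Add(-125, -625), Rational(1584, 1153)), 2) = Pow(Add(-750, Rational(1584, 1153)), 2) = Pow(Rational(-863166, 1153), 2) = Rational(745055543556, 1329409)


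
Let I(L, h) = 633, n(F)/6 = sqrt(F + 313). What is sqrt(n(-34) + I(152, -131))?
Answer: sqrt(633 + 18*sqrt(31)) ≈ 27.078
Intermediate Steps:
n(F) = 6*sqrt(313 + F) (n(F) = 6*sqrt(F + 313) = 6*sqrt(313 + F))
sqrt(n(-34) + I(152, -131)) = sqrt(6*sqrt(313 - 34) + 633) = sqrt(6*sqrt(279) + 633) = sqrt(6*(3*sqrt(31)) + 633) = sqrt(18*sqrt(31) + 633) = sqrt(633 + 18*sqrt(31))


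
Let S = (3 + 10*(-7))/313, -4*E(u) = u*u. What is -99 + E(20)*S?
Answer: -24287/313 ≈ -77.594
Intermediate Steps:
E(u) = -u²/4 (E(u) = -u*u/4 = -u²/4)
S = -67/313 (S = (3 - 70)*(1/313) = -67*1/313 = -67/313 ≈ -0.21406)
-99 + E(20)*S = -99 - ¼*20²*(-67/313) = -99 - ¼*400*(-67/313) = -99 - 100*(-67/313) = -99 + 6700/313 = -24287/313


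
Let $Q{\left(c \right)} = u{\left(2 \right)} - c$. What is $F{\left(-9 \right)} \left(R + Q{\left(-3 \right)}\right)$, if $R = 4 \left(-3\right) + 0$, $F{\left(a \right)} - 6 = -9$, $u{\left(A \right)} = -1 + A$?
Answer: $24$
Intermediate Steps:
$F{\left(a \right)} = -3$ ($F{\left(a \right)} = 6 - 9 = -3$)
$R = -12$ ($R = -12 + 0 = -12$)
$Q{\left(c \right)} = 1 - c$ ($Q{\left(c \right)} = \left(-1 + 2\right) - c = 1 - c$)
$F{\left(-9 \right)} \left(R + Q{\left(-3 \right)}\right) = - 3 \left(-12 + \left(1 - -3\right)\right) = - 3 \left(-12 + \left(1 + 3\right)\right) = - 3 \left(-12 + 4\right) = \left(-3\right) \left(-8\right) = 24$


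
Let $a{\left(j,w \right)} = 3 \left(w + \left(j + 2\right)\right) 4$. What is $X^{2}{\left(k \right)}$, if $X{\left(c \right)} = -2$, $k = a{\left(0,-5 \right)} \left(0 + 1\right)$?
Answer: $4$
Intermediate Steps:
$a{\left(j,w \right)} = 24 + 12 j + 12 w$ ($a{\left(j,w \right)} = 3 \left(w + \left(2 + j\right)\right) 4 = 3 \left(2 + j + w\right) 4 = \left(6 + 3 j + 3 w\right) 4 = 24 + 12 j + 12 w$)
$k = -36$ ($k = \left(24 + 12 \cdot 0 + 12 \left(-5\right)\right) \left(0 + 1\right) = \left(24 + 0 - 60\right) 1 = \left(-36\right) 1 = -36$)
$X^{2}{\left(k \right)} = \left(-2\right)^{2} = 4$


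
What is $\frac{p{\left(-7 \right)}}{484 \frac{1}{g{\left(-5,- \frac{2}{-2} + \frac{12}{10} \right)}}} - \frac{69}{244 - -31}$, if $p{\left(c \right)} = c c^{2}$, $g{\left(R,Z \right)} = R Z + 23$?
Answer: $- \frac{26484}{3025} \approx -8.755$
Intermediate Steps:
$g{\left(R,Z \right)} = 23 + R Z$
$p{\left(c \right)} = c^{3}$
$\frac{p{\left(-7 \right)}}{484 \frac{1}{g{\left(-5,- \frac{2}{-2} + \frac{12}{10} \right)}}} - \frac{69}{244 - -31} = \frac{\left(-7\right)^{3}}{484 \frac{1}{23 - 5 \left(- \frac{2}{-2} + \frac{12}{10}\right)}} - \frac{69}{244 - -31} = - \frac{343}{484 \frac{1}{23 - 5 \left(\left(-2\right) \left(- \frac{1}{2}\right) + 12 \cdot \frac{1}{10}\right)}} - \frac{69}{244 + 31} = - \frac{343}{484 \frac{1}{23 - 5 \left(1 + \frac{6}{5}\right)}} - \frac{69}{275} = - \frac{343}{484 \frac{1}{23 - 11}} - \frac{69}{275} = - \frac{343}{484 \cdot \frac{1}{12}} - \frac{69}{275} = - \frac{343}{\frac{121}{3}} - \frac{69}{275} = \left(-343\right) \frac{3}{121} - \frac{69}{275} = - \frac{1029}{121} - \frac{69}{275} = - \frac{26484}{3025}$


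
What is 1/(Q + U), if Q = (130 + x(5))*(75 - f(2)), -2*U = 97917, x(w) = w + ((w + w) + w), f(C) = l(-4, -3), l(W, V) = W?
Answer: -2/74217 ≈ -2.6948e-5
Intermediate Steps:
f(C) = -4
x(w) = 4*w (x(w) = w + (2*w + w) = w + 3*w = 4*w)
U = -97917/2 (U = -1/2*97917 = -97917/2 ≈ -48959.)
Q = 11850 (Q = (130 + 4*5)*(75 - 1*(-4)) = (130 + 20)*(75 + 4) = 150*79 = 11850)
1/(Q + U) = 1/(11850 - 97917/2) = 1/(-74217/2) = -2/74217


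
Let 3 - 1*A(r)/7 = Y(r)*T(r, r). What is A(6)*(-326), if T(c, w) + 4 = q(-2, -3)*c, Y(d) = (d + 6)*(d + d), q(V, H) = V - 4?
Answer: -13151166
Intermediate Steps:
q(V, H) = -4 + V
Y(d) = 2*d*(6 + d) (Y(d) = (6 + d)*(2*d) = 2*d*(6 + d))
T(c, w) = -4 - 6*c (T(c, w) = -4 + (-4 - 2)*c = -4 - 6*c)
A(r) = 21 - 14*r*(-4 - 6*r)*(6 + r) (A(r) = 21 - 7*2*r*(6 + r)*(-4 - 6*r) = 21 - 14*r*(-4 - 6*r)*(6 + r))
A(6)*(-326) = (21 + 28*6*(2 + 3*6)*(6 + 6))*(-326) = (21 + 28*6*(2 + 18)*12)*(-326) = (21 + 28*6*20*12)*(-326) = (21 + 40320)*(-326) = 40341*(-326) = -13151166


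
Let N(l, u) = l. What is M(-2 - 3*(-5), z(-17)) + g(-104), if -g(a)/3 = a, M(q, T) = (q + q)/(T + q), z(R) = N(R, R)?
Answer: 611/2 ≈ 305.50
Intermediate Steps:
z(R) = R
M(q, T) = 2*q/(T + q) (M(q, T) = (2*q)/(T + q) = 2*q/(T + q))
g(a) = -3*a
M(-2 - 3*(-5), z(-17)) + g(-104) = 2*(-2 - 3*(-5))/(-17 + (-2 - 3*(-5))) - 3*(-104) = 2*(-2 + 15)/(-17 + (-2 + 15)) + 312 = 2*13/(-17 + 13) + 312 = 2*13/(-4) + 312 = 2*13*(-¼) + 312 = -13/2 + 312 = 611/2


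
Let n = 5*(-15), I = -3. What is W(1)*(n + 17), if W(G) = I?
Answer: 174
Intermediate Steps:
W(G) = -3
n = -75
W(1)*(n + 17) = -3*(-75 + 17) = -3*(-58) = 174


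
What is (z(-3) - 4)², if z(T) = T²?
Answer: 25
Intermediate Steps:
(z(-3) - 4)² = ((-3)² - 4)² = (9 - 4)² = 5² = 25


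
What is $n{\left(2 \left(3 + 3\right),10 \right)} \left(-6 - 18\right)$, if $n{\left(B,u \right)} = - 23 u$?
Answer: $5520$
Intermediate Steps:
$n{\left(2 \left(3 + 3\right),10 \right)} \left(-6 - 18\right) = \left(-23\right) 10 \left(-6 - 18\right) = - 230 \left(-6 - 18\right) = \left(-230\right) \left(-24\right) = 5520$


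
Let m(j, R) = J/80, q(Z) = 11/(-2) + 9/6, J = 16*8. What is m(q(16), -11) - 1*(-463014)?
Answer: 2315078/5 ≈ 4.6302e+5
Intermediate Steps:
J = 128
q(Z) = -4 (q(Z) = 11*(-½) + 9*(⅙) = -11/2 + 3/2 = -4)
m(j, R) = 8/5 (m(j, R) = 128/80 = 128*(1/80) = 8/5)
m(q(16), -11) - 1*(-463014) = 8/5 - 1*(-463014) = 8/5 + 463014 = 2315078/5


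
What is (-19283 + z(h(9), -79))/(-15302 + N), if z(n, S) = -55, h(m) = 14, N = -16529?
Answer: 19338/31831 ≈ 0.60752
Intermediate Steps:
(-19283 + z(h(9), -79))/(-15302 + N) = (-19283 - 55)/(-15302 - 16529) = -19338/(-31831) = -19338*(-1/31831) = 19338/31831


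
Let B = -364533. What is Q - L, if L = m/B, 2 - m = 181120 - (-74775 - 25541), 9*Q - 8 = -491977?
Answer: -59780489461/1093599 ≈ -54664.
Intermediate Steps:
Q = -491969/9 (Q = 8/9 + (⅑)*(-491977) = 8/9 - 491977/9 = -491969/9 ≈ -54663.)
m = -281434 (m = 2 - (181120 - (-74775 - 25541)) = 2 - (181120 - 1*(-100316)) = 2 - (181120 + 100316) = 2 - 1*281436 = 2 - 281436 = -281434)
L = 281434/364533 (L = -281434/(-364533) = -281434*(-1/364533) = 281434/364533 ≈ 0.77204)
Q - L = -491969/9 - 1*281434/364533 = -491969/9 - 281434/364533 = -59780489461/1093599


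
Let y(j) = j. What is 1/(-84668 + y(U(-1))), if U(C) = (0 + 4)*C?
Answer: -1/84672 ≈ -1.1810e-5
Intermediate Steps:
U(C) = 4*C
1/(-84668 + y(U(-1))) = 1/(-84668 + 4*(-1)) = 1/(-84668 - 4) = 1/(-84672) = -1/84672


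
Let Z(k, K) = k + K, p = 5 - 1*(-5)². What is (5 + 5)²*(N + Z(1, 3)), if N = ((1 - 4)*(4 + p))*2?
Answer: 10000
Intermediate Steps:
p = -20 (p = 5 - 1*25 = 5 - 25 = -20)
Z(k, K) = K + k
N = 96 (N = ((1 - 4)*(4 - 20))*2 = -3*(-16)*2 = 48*2 = 96)
(5 + 5)²*(N + Z(1, 3)) = (5 + 5)²*(96 + (3 + 1)) = 10²*(96 + 4) = 100*100 = 10000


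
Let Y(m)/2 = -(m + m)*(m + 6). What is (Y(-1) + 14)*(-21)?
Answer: -714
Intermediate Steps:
Y(m) = -4*m*(6 + m) (Y(m) = 2*(-(m + m)*(m + 6)) = 2*(-2*m*(6 + m)) = -4*m*(6 + m))
(Y(-1) + 14)*(-21) = (-4*(-1)*(6 - 1) + 14)*(-21) = (-4*(-1)*5 + 14)*(-21) = (20 + 14)*(-21) = 34*(-21) = -714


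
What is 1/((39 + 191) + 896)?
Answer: 1/1126 ≈ 0.00088810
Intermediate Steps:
1/((39 + 191) + 896) = 1/(230 + 896) = 1/1126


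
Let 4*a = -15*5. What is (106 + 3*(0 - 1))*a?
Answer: -7725/4 ≈ -1931.3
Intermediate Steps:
a = -75/4 (a = (-15*5)/4 = (¼)*(-75) = -75/4 ≈ -18.750)
(106 + 3*(0 - 1))*a = (106 + 3*(0 - 1))*(-75/4) = (106 + 3*(-1))*(-75/4) = (106 - 3)*(-75/4) = 103*(-75/4) = -7725/4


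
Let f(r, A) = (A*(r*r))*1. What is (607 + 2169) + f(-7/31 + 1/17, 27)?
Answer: 771184792/277729 ≈ 2776.8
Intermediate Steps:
f(r, A) = A*r**2 (f(r, A) = (A*r**2)*1 = A*r**2)
(607 + 2169) + f(-7/31 + 1/17, 27) = (607 + 2169) + 27*(-7/31 + 1/17)**2 = 2776 + 27*(-7*1/31 + 1*(1/17))**2 = 2776 + 27*(-7/31 + 1/17)**2 = 2776 + 27*(-88/527)**2 = 2776 + 27*(7744/277729) = 2776 + 209088/277729 = 771184792/277729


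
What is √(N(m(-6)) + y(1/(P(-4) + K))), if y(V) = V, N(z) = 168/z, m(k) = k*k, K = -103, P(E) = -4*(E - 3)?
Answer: √1047/15 ≈ 2.1572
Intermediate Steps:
P(E) = 12 - 4*E (P(E) = -4*(-3 + E) = 12 - 4*E)
m(k) = k²
√(N(m(-6)) + y(1/(P(-4) + K))) = √(168/((-6)²) + 1/((12 - 4*(-4)) - 103)) = √(168/36 + 1/((12 + 16) - 103)) = √(168*(1/36) + 1/(28 - 103)) = √(14/3 + 1/(-75)) = √(14/3 - 1/75) = √(349/75) = √1047/15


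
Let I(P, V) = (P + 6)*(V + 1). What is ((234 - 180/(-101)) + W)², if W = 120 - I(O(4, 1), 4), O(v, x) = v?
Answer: 953821456/10201 ≈ 93503.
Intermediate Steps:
I(P, V) = (1 + V)*(6 + P) (I(P, V) = (6 + P)*(1 + V) = (1 + V)*(6 + P))
W = 70 (W = 120 - (6 + 4 + 6*4 + 4*4) = 120 - (6 + 4 + 24 + 16) = 120 - 1*50 = 120 - 50 = 70)
((234 - 180/(-101)) + W)² = ((234 - 180/(-101)) + 70)² = ((234 - 180*(-1/101)) + 70)² = ((234 + 180/101) + 70)² = (23814/101 + 70)² = (30884/101)² = 953821456/10201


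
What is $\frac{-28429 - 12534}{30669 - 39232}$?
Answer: $\frac{40963}{8563} \approx 4.7837$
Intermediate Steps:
$\frac{-28429 - 12534}{30669 - 39232} = - \frac{40963}{-8563} = \left(-40963\right) \left(- \frac{1}{8563}\right) = \frac{40963}{8563}$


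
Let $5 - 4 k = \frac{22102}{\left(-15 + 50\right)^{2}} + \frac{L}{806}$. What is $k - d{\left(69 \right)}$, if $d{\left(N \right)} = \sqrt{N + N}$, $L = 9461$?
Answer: $- \frac{24467187}{3949400} - \sqrt{138} \approx -17.943$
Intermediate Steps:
$d{\left(N \right)} = \sqrt{2} \sqrt{N}$ ($d{\left(N \right)} = \sqrt{2 N} = \sqrt{2} \sqrt{N}$)
$k = - \frac{24467187}{3949400}$ ($k = \frac{5}{4} - \frac{\frac{22102}{\left(-15 + 50\right)^{2}} + \frac{9461}{806}}{4} = \frac{5}{4} - \frac{\frac{22102}{35^{2}} + 9461 \cdot \frac{1}{806}}{4} = \frac{5}{4} - \frac{\frac{22102}{1225} + \frac{9461}{806}}{4} = \frac{5}{4} - \frac{29403937}{3949400} = - \frac{24467187}{3949400} \approx -6.1952$)
$k - d{\left(69 \right)} = - \frac{24467187}{3949400} - \sqrt{2} \sqrt{69} = - \frac{24467187}{3949400} - \sqrt{138}$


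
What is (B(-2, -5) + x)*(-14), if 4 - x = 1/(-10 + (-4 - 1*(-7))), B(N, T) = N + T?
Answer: 40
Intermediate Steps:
x = 29/7 (x = 4 - 1/(-10 + (-4 - 1*(-7))) = 4 - 1/(-10 + (-4 + 7)) = 4 - 1/(-10 + 3) = 4 - 1/(-7) = 4 - 1*(-1/7) = 4 + 1/7 = 29/7 ≈ 4.1429)
(B(-2, -5) + x)*(-14) = ((-2 - 5) + 29/7)*(-14) = (-7 + 29/7)*(-14) = -20/7*(-14) = 40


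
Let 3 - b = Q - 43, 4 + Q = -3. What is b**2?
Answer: 2809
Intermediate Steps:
Q = -7 (Q = -4 - 3 = -7)
b = 53 (b = 3 - (-7 - 43) = 3 - 1*(-50) = 3 + 50 = 53)
b**2 = 53**2 = 2809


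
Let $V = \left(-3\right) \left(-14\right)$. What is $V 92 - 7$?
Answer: $3857$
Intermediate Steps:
$V = 42$
$V 92 - 7 = 42 \cdot 92 - 7 = 3864 - 7 = 3857$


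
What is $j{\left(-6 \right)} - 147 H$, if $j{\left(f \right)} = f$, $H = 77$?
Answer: $-11325$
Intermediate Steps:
$j{\left(-6 \right)} - 147 H = -6 - 11319 = -11325$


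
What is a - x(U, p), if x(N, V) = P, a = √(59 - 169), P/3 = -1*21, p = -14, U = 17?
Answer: 63 + I*√110 ≈ 63.0 + 10.488*I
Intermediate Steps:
P = -63 (P = 3*(-1*21) = 3*(-21) = -63)
a = I*√110 (a = √(-110) = I*√110 ≈ 10.488*I)
x(N, V) = -63
a - x(U, p) = I*√110 - 1*(-63) = I*√110 + 63 = 63 + I*√110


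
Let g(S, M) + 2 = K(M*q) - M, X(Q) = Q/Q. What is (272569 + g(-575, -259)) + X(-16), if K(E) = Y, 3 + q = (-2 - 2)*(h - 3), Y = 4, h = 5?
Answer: 272831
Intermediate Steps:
X(Q) = 1
q = -11 (q = -3 + (-2 - 2)*(5 - 3) = -3 - 4*2 = -3 - 8 = -11)
K(E) = 4
g(S, M) = 2 - M (g(S, M) = -2 + (4 - M) = 2 - M)
(272569 + g(-575, -259)) + X(-16) = (272569 + (2 - 1*(-259))) + 1 = (272569 + (2 + 259)) + 1 = (272569 + 261) + 1 = 272830 + 1 = 272831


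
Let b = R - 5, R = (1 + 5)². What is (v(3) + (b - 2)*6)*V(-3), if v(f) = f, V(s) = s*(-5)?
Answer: 2655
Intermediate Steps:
V(s) = -5*s
R = 36 (R = 6² = 36)
b = 31 (b = 36 - 5 = 31)
(v(3) + (b - 2)*6)*V(-3) = (3 + (31 - 2)*6)*(-5*(-3)) = (3 + 29*6)*15 = (3 + 174)*15 = 177*15 = 2655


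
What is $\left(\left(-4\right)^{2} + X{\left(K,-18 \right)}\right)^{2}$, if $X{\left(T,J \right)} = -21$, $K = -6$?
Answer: $25$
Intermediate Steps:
$\left(\left(-4\right)^{2} + X{\left(K,-18 \right)}\right)^{2} = \left(\left(-4\right)^{2} - 21\right)^{2} = \left(16 - 21\right)^{2} = \left(-5\right)^{2} = 25$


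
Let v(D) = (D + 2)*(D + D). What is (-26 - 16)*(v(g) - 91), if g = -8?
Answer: -210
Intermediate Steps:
v(D) = 2*D*(2 + D) (v(D) = (2 + D)*(2*D) = 2*D*(2 + D))
(-26 - 16)*(v(g) - 91) = (-26 - 16)*(2*(-8)*(2 - 8) - 91) = -42*(2*(-8)*(-6) - 91) = -42*(96 - 91) = -42*5 = -210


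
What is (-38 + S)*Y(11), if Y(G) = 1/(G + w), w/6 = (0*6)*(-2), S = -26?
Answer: -64/11 ≈ -5.8182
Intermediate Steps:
w = 0 (w = 6*((0*6)*(-2)) = 6*(0*(-2)) = 6*0 = 0)
Y(G) = 1/G (Y(G) = 1/(G + 0) = 1/G)
(-38 + S)*Y(11) = (-38 - 26)/11 = -64*1/11 = -64/11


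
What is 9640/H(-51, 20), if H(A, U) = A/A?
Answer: 9640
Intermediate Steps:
H(A, U) = 1
9640/H(-51, 20) = 9640/1 = 9640*1 = 9640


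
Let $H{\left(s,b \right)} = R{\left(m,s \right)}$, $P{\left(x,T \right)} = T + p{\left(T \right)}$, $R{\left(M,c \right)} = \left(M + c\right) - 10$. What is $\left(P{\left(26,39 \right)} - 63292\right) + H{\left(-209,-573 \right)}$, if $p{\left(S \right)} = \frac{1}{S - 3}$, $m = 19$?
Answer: $- \frac{2284307}{36} \approx -63453.0$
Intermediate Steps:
$p{\left(S \right)} = \frac{1}{-3 + S}$
$R{\left(M,c \right)} = -10 + M + c$
$P{\left(x,T \right)} = T + \frac{1}{-3 + T}$
$H{\left(s,b \right)} = 9 + s$ ($H{\left(s,b \right)} = -10 + 19 + s = 9 + s$)
$\left(P{\left(26,39 \right)} - 63292\right) + H{\left(-209,-573 \right)} = \left(\frac{1 + 39 \left(-3 + 39\right)}{-3 + 39} - 63292\right) + \left(9 - 209\right) = \left(\frac{1 + 39 \cdot 36}{36} - 63292\right) - 200 = \left(\frac{1 + 1404}{36} - 63292\right) - 200 = \left(\frac{1}{36} \cdot 1405 - 63292\right) - 200 = \left(\frac{1405}{36} - 63292\right) - 200 = - \frac{2277107}{36} - 200 = - \frac{2284307}{36}$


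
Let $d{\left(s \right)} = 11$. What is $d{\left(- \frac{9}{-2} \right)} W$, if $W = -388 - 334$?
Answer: $-7942$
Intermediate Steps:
$W = -722$ ($W = -388 - 334 = -722$)
$d{\left(- \frac{9}{-2} \right)} W = 11 \left(-722\right) = -7942$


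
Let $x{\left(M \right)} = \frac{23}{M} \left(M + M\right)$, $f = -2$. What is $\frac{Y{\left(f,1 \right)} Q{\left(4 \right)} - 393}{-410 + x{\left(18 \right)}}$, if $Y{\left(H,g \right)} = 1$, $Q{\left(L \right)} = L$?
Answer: $\frac{389}{364} \approx 1.0687$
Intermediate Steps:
$x{\left(M \right)} = 46$ ($x{\left(M \right)} = \frac{23}{M} 2 M = 46$)
$\frac{Y{\left(f,1 \right)} Q{\left(4 \right)} - 393}{-410 + x{\left(18 \right)}} = \frac{1 \cdot 4 - 393}{-410 + 46} = \frac{4 - 393}{-364} = \left(-389\right) \left(- \frac{1}{364}\right) = \frac{389}{364}$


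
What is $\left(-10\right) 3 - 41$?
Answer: $-71$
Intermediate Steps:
$\left(-10\right) 3 - 41 = -30 - 41 = -71$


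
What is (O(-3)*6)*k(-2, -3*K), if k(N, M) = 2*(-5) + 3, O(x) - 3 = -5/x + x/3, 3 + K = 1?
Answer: -154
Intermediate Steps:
K = -2 (K = -3 + 1 = -2)
O(x) = 3 - 5/x + x/3 (O(x) = 3 + (-5/x + x/3) = 3 - 5/x + x/3)
k(N, M) = -7 (k(N, M) = -10 + 3 = -7)
(O(-3)*6)*k(-2, -3*K) = ((3 - 5/(-3) + (1/3)*(-3))*6)*(-7) = ((3 - 5*(-1/3) - 1)*6)*(-7) = ((3 + 5/3 - 1)*6)*(-7) = ((11/3)*6)*(-7) = 22*(-7) = -154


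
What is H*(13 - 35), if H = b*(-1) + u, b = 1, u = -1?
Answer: 44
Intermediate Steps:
H = -2 (H = 1*(-1) - 1 = -1 - 1 = -2)
H*(13 - 35) = -2*(13 - 35) = -2*(-22) = 44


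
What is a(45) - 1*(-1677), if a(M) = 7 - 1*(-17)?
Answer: 1701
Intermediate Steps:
a(M) = 24 (a(M) = 7 + 17 = 24)
a(45) - 1*(-1677) = 24 - 1*(-1677) = 24 + 1677 = 1701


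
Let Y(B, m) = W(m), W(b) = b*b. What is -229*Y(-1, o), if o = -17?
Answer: -66181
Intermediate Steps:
W(b) = b**2
Y(B, m) = m**2
-229*Y(-1, o) = -229*(-17)**2 = -229*289 = -66181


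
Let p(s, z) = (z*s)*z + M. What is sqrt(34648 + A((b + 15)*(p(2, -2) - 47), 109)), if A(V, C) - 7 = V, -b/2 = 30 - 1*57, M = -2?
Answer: sqrt(31826) ≈ 178.40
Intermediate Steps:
p(s, z) = -2 + s*z**2 (p(s, z) = (z*s)*z - 2 = (s*z)*z - 2 = s*z**2 - 2 = -2 + s*z**2)
b = 54 (b = -2*(30 - 1*57) = -2*(30 - 57) = -2*(-27) = 54)
A(V, C) = 7 + V
sqrt(34648 + A((b + 15)*(p(2, -2) - 47), 109)) = sqrt(34648 + (7 + (54 + 15)*((-2 + 2*(-2)**2) - 47))) = sqrt(34648 + (7 + 69*((-2 + 2*4) - 47))) = sqrt(34648 + (7 + 69*((-2 + 8) - 47))) = sqrt(34648 + (7 + 69*(6 - 47))) = sqrt(34648 + (7 + 69*(-41))) = sqrt(34648 + (7 - 2829)) = sqrt(34648 - 2822) = sqrt(31826)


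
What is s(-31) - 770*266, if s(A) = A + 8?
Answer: -204843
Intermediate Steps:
s(A) = 8 + A
s(-31) - 770*266 = (8 - 31) - 770*266 = -23 - 204820 = -204843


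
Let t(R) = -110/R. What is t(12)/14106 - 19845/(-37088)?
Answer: 419390395/784744992 ≈ 0.53443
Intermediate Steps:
t(12)/14106 - 19845/(-37088) = -110/12/14106 - 19845/(-37088) = -110*1/12*(1/14106) - 19845*(-1/37088) = -55/6*1/14106 + 19845/37088 = -55/84636 + 19845/37088 = 419390395/784744992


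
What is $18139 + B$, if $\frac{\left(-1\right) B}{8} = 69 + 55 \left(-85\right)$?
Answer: $54987$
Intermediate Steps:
$B = 36848$ ($B = - 8 \left(69 + 55 \left(-85\right)\right) = - 8 \left(69 - 4675\right) = \left(-8\right) \left(-4606\right) = 36848$)
$18139 + B = 18139 + 36848 = 54987$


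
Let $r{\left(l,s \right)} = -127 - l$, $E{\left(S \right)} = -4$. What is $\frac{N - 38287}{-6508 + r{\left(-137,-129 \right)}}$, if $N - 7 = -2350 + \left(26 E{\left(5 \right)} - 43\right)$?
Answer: $\frac{40777}{6498} \approx 6.2753$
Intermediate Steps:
$N = -2490$ ($N = 7 + \left(-2350 + \left(26 \left(-4\right) - 43\right)\right) = 7 - 2497 = -2490$)
$\frac{N - 38287}{-6508 + r{\left(-137,-129 \right)}} = \frac{-2490 - 38287}{-6508 - -10} = - \frac{40777}{-6508 + \left(-127 + 137\right)} = - \frac{40777}{-6508 + 10} = - \frac{40777}{-6498} = \left(-40777\right) \left(- \frac{1}{6498}\right) = \frac{40777}{6498}$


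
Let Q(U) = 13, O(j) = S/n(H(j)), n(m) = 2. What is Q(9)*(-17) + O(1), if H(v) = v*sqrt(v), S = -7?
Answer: -449/2 ≈ -224.50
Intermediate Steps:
H(v) = v**(3/2)
O(j) = -7/2
Q(9)*(-17) + O(1) = 13*(-17) - 7/2 = -221 - 7/2 = -449/2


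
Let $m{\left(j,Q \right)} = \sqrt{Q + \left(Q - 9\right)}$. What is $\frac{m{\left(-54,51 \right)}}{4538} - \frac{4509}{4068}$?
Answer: $- \frac{501}{452} + \frac{\sqrt{93}}{4538} \approx -1.1063$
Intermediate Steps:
$m{\left(j,Q \right)} = \sqrt{-9 + 2 Q}$ ($m{\left(j,Q \right)} = \sqrt{Q + \left(-9 + Q\right)} = \sqrt{-9 + 2 Q}$)
$\frac{m{\left(-54,51 \right)}}{4538} - \frac{4509}{4068} = \frac{\sqrt{-9 + 2 \cdot 51}}{4538} - \frac{4509}{4068} = \sqrt{-9 + 102} \cdot \frac{1}{4538} - \frac{501}{452} = \sqrt{93} \cdot \frac{1}{4538} - \frac{501}{452} = \frac{\sqrt{93}}{4538} - \frac{501}{452} = - \frac{501}{452} + \frac{\sqrt{93}}{4538}$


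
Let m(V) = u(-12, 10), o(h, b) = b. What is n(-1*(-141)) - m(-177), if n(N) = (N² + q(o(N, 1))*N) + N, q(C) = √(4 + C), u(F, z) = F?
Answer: 20034 + 141*√5 ≈ 20349.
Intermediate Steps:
n(N) = N + N² + N*√5 (n(N) = (N² + √(4 + 1)*N) + N = (N² + √5*N) + N = (N² + N*√5) + N = N + N² + N*√5)
m(V) = -12
n(-1*(-141)) - m(-177) = (-1*(-141))*(1 - 1*(-141) + √5) - 1*(-12) = 141*(1 + 141 + √5) + 12 = 141*(142 + √5) + 12 = (20022 + 141*√5) + 12 = 20034 + 141*√5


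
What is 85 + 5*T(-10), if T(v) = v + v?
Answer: -15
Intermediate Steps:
T(v) = 2*v
85 + 5*T(-10) = 85 + 5*(2*(-10)) = 85 + 5*(-20) = 85 - 100 = -15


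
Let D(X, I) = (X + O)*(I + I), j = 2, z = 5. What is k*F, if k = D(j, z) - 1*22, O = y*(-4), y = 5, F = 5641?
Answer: -1139482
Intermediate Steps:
O = -20 (O = 5*(-4) = -20)
D(X, I) = 2*I*(-20 + X) (D(X, I) = (X - 20)*(I + I) = (-20 + X)*(2*I) = 2*I*(-20 + X))
k = -202 (k = 2*5*(-20 + 2) - 1*22 = 2*5*(-18) - 22 = -180 - 22 = -202)
k*F = -202*5641 = -1139482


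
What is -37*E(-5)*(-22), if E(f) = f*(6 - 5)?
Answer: -4070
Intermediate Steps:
E(f) = f (E(f) = f*1 = f)
-37*E(-5)*(-22) = -37*(-5)*(-22) = 185*(-22) = -4070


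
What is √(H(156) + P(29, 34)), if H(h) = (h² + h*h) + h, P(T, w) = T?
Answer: √48857 ≈ 221.04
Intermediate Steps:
H(h) = h + 2*h² (H(h) = (h² + h²) + h = 2*h² + h = h + 2*h²)
√(H(156) + P(29, 34)) = √(156*(1 + 2*156) + 29) = √(156*(1 + 312) + 29) = √(156*313 + 29) = √(48828 + 29) = √48857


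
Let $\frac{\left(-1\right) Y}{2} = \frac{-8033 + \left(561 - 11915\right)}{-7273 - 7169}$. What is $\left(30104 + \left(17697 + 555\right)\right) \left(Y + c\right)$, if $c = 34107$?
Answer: $\frac{11908499624560}{7221} \approx 1.6491 \cdot 10^{9}$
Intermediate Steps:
$Y = - \frac{19387}{7221}$ ($Y = - 2 \frac{-8033 + \left(561 - 11915\right)}{-7273 - 7169} = - 2 \frac{-8033 - 11354}{-14442} = - 2 \left(\left(-19387\right) \left(- \frac{1}{14442}\right)\right) = \left(-2\right) \frac{19387}{14442} = - \frac{19387}{7221} \approx -2.6848$)
$\left(30104 + \left(17697 + 555\right)\right) \left(Y + c\right) = \left(30104 + \left(17697 + 555\right)\right) \left(- \frac{19387}{7221} + 34107\right) = \left(30104 + 18252\right) \frac{246267260}{7221} = 48356 \cdot \frac{246267260}{7221} = \frac{11908499624560}{7221}$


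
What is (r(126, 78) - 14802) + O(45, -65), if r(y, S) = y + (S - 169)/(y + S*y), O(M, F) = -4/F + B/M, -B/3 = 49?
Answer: -271359955/18486 ≈ -14679.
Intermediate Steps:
B = -147 (B = -3*49 = -147)
O(M, F) = -147/M - 4/F (O(M, F) = -4/F - 147/M = -147/M - 4/F)
r(y, S) = y + (-169 + S)/(y + S*y)
(r(126, 78) - 14802) + O(45, -65) = ((-169 + 78 + 126**2 + 78*126**2)/(126*(1 + 78)) - 14802) + (-147/45 - 4/(-65)) = ((1/126)*(-169 + 78 + 15876 + 78*15876)/79 - 14802) + (-147*1/45 - 4*(-1/65)) = ((1/126)*(1/79)*(-169 + 78 + 15876 + 1238328) - 14802) + (-49/15 + 4/65) = ((1/126)*(1/79)*1254113 - 14802) - 125/39 = (179159/1422 - 14802) - 125/39 = -20869285/1422 - 125/39 = -271359955/18486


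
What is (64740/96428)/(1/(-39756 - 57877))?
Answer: -1580190105/24107 ≈ -65549.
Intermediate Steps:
(64740/96428)/(1/(-39756 - 57877)) = (64740*(1/96428))/(1/(-97633)) = 16185/(24107*(-1/97633)) = (16185/24107)*(-97633) = -1580190105/24107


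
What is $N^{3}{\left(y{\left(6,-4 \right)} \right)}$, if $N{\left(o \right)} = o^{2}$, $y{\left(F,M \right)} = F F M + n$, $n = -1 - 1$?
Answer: $9685390482496$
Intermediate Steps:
$n = -2$
$y{\left(F,M \right)} = -2 + M F^{2}$ ($y{\left(F,M \right)} = F F M - 2 = F^{2} M - 2 = M F^{2} - 2 = -2 + M F^{2}$)
$N^{3}{\left(y{\left(6,-4 \right)} \right)} = \left(\left(-2 - 4 \cdot 6^{2}\right)^{2}\right)^{3} = \left(\left(-2 - 144\right)^{2}\right)^{3} = \left(\left(-146\right)^{2}\right)^{3} = 21316^{3} = 9685390482496$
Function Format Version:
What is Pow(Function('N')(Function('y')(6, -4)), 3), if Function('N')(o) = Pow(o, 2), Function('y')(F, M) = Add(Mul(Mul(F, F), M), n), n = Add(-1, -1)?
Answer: 9685390482496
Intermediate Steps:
n = -2
Function('y')(F, M) = Add(-2, Mul(M, Pow(F, 2))) (Function('y')(F, M) = Add(Mul(Mul(F, F), M), -2) = Add(Mul(Pow(F, 2), M), -2) = Add(Mul(M, Pow(F, 2)), -2) = Add(-2, Mul(M, Pow(F, 2))))
Pow(Function('N')(Function('y')(6, -4)), 3) = Pow(Pow(Add(-2, Mul(-4, Pow(6, 2))), 2), 3) = Pow(Pow(Add(-2, Mul(-4, 36)), 2), 3) = Pow(Pow(Add(-2, -144), 2), 3) = Pow(Pow(-146, 2), 3) = Pow(21316, 3) = 9685390482496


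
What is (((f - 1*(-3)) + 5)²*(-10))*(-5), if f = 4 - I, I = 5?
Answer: 2450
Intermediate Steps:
f = -1 (f = 4 - 1*5 = 4 - 5 = -1)
(((f - 1*(-3)) + 5)²*(-10))*(-5) = (((-1 - 1*(-3)) + 5)²*(-10))*(-5) = (((-1 + 3) + 5)²*(-10))*(-5) = ((2 + 5)²*(-10))*(-5) = (7²*(-10))*(-5) = (49*(-10))*(-5) = -490*(-5) = 2450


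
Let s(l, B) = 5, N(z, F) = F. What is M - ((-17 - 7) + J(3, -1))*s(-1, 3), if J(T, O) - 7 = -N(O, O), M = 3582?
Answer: 3662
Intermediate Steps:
J(T, O) = 7 - O
M - ((-17 - 7) + J(3, -1))*s(-1, 3) = 3582 - ((-17 - 7) + (7 - 1*(-1)))*5 = 3582 - (-24 + (7 + 1))*5 = 3582 - (-24 + 8)*5 = 3582 - (-16)*5 = 3582 - 1*(-80) = 3582 + 80 = 3662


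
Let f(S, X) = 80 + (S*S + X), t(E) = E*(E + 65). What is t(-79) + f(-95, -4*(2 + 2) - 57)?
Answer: 10138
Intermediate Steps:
t(E) = E*(65 + E)
f(S, X) = 80 + X + S² (f(S, X) = 80 + (S² + X) = 80 + (X + S²) = 80 + X + S²)
t(-79) + f(-95, -4*(2 + 2) - 57) = -79*(65 - 79) + (80 + (-4*(2 + 2) - 57) + (-95)²) = -79*(-14) + (80 + (-4*4 - 57) + 9025) = 1106 + (80 + (-16 - 57) + 9025) = 1106 + (80 - 73 + 9025) = 1106 + 9032 = 10138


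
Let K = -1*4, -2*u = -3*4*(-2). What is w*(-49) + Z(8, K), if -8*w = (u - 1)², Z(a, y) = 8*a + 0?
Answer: 8793/8 ≈ 1099.1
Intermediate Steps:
u = -12 (u = -(-3*4)*(-2)/2 = -(-6)*(-2) = -½*24 = -12)
K = -4
Z(a, y) = 8*a
w = -169/8 (w = -(-12 - 1)²/8 = -⅛*(-13)² = -⅛*169 = -169/8 ≈ -21.125)
w*(-49) + Z(8, K) = -169/8*(-49) + 8*8 = 8281/8 + 64 = 8793/8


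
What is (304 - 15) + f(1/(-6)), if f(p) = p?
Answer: 1733/6 ≈ 288.83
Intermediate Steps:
(304 - 15) + f(1/(-6)) = (304 - 15) + 1/(-6) = 289 - 1/6 = 1733/6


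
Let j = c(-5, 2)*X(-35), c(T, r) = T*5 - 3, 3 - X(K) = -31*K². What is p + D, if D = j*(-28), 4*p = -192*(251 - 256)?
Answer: 29774992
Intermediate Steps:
X(K) = 3 + 31*K² (X(K) = 3 - (-31)*K² = 3 + 31*K²)
c(T, r) = -3 + 5*T (c(T, r) = 5*T - 3 = -3 + 5*T)
j = -1063384 (j = (-3 + 5*(-5))*(3 + 31*(-35)²) = (-3 - 25)*(3 + 31*1225) = -28*(3 + 37975) = -28*37978 = -1063384)
p = 240 (p = (-192*(251 - 256))/4 = (-192*(-5))/4 = (¼)*960 = 240)
D = 29774752 (D = -1063384*(-28) = 29774752)
p + D = 240 + 29774752 = 29774992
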